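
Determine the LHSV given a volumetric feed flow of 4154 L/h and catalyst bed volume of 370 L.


LHSV = volumetric feed rate / catalyst volume
= 4154 L/h / 370 L
= 11.23 h^-1

11.23 h^-1


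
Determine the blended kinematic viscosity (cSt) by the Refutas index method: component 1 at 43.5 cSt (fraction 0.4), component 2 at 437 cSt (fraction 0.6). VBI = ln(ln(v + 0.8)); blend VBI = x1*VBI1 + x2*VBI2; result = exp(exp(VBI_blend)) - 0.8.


Refutas method: VBN_i = 14.534*ln(ln(visc_i + 0.8)) + 10.975, blended linearly by mass fraction; since VBN is linear in VBI_i = ln(ln(visc_i + 0.8)) and the fractions sum to 1, blend VBI directly: visc = exp(exp(VBI_blend)) - 0.8
VBI_1 = ln(ln(43.5 + 0.8)) = 1.33263
VBI_2 = ln(ln(437 + 0.8)) = 1.80529
VBI_blend = 0.4 * 1.33263 + 0.6 * 1.80529 = 1.61623
visc_blend = exp(exp(1.61623)) - 0.8 = 152.8

152.8 cSt


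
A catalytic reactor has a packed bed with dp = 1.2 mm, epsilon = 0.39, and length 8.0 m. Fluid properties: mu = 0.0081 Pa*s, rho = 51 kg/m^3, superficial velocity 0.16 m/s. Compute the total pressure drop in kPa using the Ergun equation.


dp = 1.2 mm = 0.0012 m
Viscous term = 150*0.0081*0.16*(1-0.39)^2 / (0.0012^2*0.39^3) = 846837
Inertial term = 1.75*51*0.16^2*(1-0.39) / (0.0012*0.39^3) = 19579.6
dP/L = 846837 + 19579.6 = 866417 Pa/m
dP = 866417 * 8.0 / 1000 = 6931 kPa

6931 kPa


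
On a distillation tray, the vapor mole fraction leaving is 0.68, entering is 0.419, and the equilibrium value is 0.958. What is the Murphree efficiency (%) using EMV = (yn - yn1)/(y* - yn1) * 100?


Murphree vapor efficiency: EMV = (y_n - y_(n-1)) / (y*_n - y_(n-1)) * 100
EMV = (0.68 - 0.419) / (0.958 - 0.419) * 100 = 0.261 / 0.539 * 100 = 48.42

48.42 %


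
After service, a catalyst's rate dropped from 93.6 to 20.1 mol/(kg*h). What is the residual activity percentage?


Activity (%) = (rate_used / rate_fresh) * 100
rate_used = 20.1, rate_fresh = 93.6
= (20.1 / 93.6) * 100
= 0.2147 * 100 = 21.47

21.47 %


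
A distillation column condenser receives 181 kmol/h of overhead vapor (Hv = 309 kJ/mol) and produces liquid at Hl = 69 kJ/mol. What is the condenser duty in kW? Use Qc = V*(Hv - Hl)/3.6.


Qc = 181 * (309 - 69) / 3.6 = 181 * 240 / 3.6 = 12070

12070 kW


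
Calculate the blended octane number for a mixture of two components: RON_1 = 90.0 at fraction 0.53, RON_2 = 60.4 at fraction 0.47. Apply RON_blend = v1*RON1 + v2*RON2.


Linear blending: RON_blend = sum(vi * RONi)
Contribution 1: 0.53 * 90.0 = 47.7
Contribution 2: 0.47 * 60.4 = 28.388
RON_blend = 47.7 + 28.388 = 76.088

76.088


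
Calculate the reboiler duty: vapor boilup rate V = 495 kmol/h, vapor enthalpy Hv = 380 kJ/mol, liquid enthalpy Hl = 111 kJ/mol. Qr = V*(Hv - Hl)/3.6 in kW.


Qr = 495 * (380 - 111) / 3.6 = 495 * 269 / 3.6 = 36990

36990 kW


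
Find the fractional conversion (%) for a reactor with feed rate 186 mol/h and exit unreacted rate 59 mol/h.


X = (F_in - F_out) / F_in * 100
Moles reacted = 186 - 59 = 127
X = 127 / 186 * 100
= 0.6828 * 100
= 68.28 %

68.28 %


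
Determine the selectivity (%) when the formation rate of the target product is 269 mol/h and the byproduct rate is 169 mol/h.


Selectivity = desired / (desired + undesired) * 100
Total products = 269 + 169 = 438 mol/h
S = 269 / 438 * 100
= 0.6142 * 100
= 61.42 %

61.42 %


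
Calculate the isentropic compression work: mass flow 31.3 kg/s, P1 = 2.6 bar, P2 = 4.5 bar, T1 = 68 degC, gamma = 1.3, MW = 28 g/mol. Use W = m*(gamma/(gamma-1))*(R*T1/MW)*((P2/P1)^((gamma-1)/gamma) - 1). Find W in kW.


Isentropic work: W = m*(gamma/(gamma-1))*(R*T1/MW)*((P2/P1)^((gamma-1)/gamma) - 1)
T1 = 68 + 273.15 = 341.15 K
Pressure ratio = 4.5 / 2.6 = 1.73077
Exponent = (1.3 - 1)/1.3 = 0.230769
(P2/P1)^exp - 1 = 1.73077^0.230769 - 1 = 0.134954
W = 31.3 * 1.3 / 0.3 * 8.314 * 341.15 / 28 * 0.134954 = 1854

1854 kW


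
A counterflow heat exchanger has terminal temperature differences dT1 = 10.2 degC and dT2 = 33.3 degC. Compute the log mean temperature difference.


LMTD = (dT1 - dT2) / ln(dT1/dT2)
= (10.2 - 33.3) / ln(10.2 / 33.3) = -23.1 / -1.18317 = 19.52

19.52 degC


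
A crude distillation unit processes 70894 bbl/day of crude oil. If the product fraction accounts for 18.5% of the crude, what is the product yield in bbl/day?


Crude throughput = 70894 bbl/day
Fraction yield = 18.5%
yield = throughput * fraction / 100
yield = 70894 * 18.5 / 100 = 13115.39

13115.39 bbl/day


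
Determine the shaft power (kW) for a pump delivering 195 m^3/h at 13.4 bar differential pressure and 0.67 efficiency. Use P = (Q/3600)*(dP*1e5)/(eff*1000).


Q = 195 / 3600 = 0.0541667 m^3/s
P = 0.0541667 * (13.4 * 1e5) / 0.67 / 1000 = 108.3

108.3 kW


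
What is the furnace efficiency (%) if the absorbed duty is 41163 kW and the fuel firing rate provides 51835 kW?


Furnace efficiency = Q_absorbed / Q_fuel * 100
= 41163 / 51835 * 100 = 79.41

79.41 %


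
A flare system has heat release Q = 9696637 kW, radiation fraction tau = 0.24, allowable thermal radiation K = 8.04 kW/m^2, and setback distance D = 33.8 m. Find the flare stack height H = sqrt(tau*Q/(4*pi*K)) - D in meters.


tau*Q/(4*pi*K) = 0.24 * 9696637 / (4 * pi * 8.04) = 23033.8
sqrt(23033.8) = 151.769
H = 151.769 - 33.8 = 118.0

118.0 m


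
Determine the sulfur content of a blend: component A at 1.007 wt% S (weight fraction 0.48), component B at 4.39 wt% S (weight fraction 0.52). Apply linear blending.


Linear sulfur blending: S_blend = x1*S1 + x2*S2
Contribution 1: 0.48 * 1.007 = 0.48336 wt%
Contribution 2: 0.52 * 4.39 = 2.2828 wt%
S_blend = 0.48336 + 2.2828 = 2.76616

2.76616 wt%


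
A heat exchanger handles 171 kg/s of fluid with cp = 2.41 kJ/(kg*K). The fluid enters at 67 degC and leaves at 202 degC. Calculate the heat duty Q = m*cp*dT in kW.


Q = m_dot * cp * delta_T
delta_T = 202 - 67 = 135 K
Q = 171 * 2.41 * 135
= 412.11 * 135
= 55634.85 kW

55634.85 kW


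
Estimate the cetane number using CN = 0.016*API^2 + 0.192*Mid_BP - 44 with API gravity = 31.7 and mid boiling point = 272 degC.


CN = 0.016 * 31.7^2 + 0.192 * 272 - 44
CN = 16.07824 + 52.224 - 44 = 24.30224

24.30224


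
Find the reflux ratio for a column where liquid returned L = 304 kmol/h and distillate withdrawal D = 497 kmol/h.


Reflux ratio definition: R = L / D (liquid returned / distillate withdrawn)
L = 304 kmol/h, D = 497 kmol/h
R = 304 / 497 = 0.6117

0.6117


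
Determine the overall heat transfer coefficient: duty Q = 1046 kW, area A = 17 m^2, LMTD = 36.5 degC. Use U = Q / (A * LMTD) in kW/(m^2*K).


From Q = U*A*LMTD, U = Q / (A * LMTD)
U = 1046 / (17 * 36.5) = 1046 / 620.5 = 1.686

1.686 kW/(m^2*K)


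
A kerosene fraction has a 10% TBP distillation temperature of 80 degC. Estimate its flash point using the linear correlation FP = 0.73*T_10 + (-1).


FP = 0.73 * 80 + (-1) = 57.4

57.4 degC


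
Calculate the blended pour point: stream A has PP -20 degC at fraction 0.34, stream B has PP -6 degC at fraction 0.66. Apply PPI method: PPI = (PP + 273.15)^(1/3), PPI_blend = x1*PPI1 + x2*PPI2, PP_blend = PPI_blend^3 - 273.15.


PPI_1 = (-20 + 273.15)^(1/3) = 6.325953
PPI_2 = (-6 + 273.15)^(1/3) = 6.440482
PPI_blend = 0.34 * 6.325953 + 0.66 * 6.440482 = 6.401542
PP_blend = 6.401542^3 - 273.15 = 262.3335 - 273.15 = -10.82

-10.82 degC


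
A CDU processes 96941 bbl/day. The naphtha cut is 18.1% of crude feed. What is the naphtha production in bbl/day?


Crude throughput = 96941 bbl/day
Fraction yield = 18.1%
yield = throughput * fraction / 100
yield = 96941 * 18.1 / 100 = 17546.321

17546.321 bbl/day


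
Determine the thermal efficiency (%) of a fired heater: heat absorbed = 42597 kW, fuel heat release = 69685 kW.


Furnace efficiency = Q_absorbed / Q_fuel * 100
= 42597 / 69685 * 100 = 61.13

61.13 %


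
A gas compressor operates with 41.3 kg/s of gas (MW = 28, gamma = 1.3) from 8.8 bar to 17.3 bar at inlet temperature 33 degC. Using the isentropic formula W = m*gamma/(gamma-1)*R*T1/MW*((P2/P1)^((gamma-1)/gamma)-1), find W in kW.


Isentropic work: W = m*(gamma/(gamma-1))*(R*T1/MW)*((P2/P1)^((gamma-1)/gamma) - 1)
T1 = 33 + 273.15 = 306.15 K
Pressure ratio = 17.3 / 8.8 = 1.96591
Exponent = (1.3 - 1)/1.3 = 0.230769
(P2/P1)^exp - 1 = 1.96591^0.230769 - 1 = 0.168814
W = 41.3 * 1.3 / 0.3 * 8.314 * 306.15 / 28 * 0.168814 = 2746

2746 kW


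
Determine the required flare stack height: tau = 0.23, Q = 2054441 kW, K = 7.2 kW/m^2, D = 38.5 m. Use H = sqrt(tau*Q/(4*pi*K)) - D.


tau*Q/(4*pi*K) = 0.23 * 2054441 / (4 * pi * 7.2) = 5222.51
sqrt(5222.51) = 72.2669
H = 72.2669 - 38.5 = 33.77

33.77 m


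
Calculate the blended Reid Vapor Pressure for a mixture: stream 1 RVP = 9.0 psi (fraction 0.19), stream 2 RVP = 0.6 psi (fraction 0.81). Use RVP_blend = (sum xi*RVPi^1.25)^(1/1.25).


Chevron index: RVP_blend = (sum xi*RVPi^1.25)^(1/1.25)
RVP^1.25 terms: 0.19 * 9.0^1.25 + 0.81 * 0.6^1.25 = 3.38954
RVP_blend = 3.38954^(1/1.25) = 2.655

2.655 psi


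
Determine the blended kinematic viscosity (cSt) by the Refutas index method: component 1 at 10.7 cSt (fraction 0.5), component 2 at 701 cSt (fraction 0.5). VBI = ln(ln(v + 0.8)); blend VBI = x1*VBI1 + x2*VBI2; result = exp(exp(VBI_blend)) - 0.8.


Refutas method: VBN_i = 14.534*ln(ln(visc_i + 0.8)) + 10.975, blended linearly by mass fraction; since VBN is linear in VBI_i = ln(ln(visc_i + 0.8)) and the fractions sum to 1, blend VBI directly: visc = exp(exp(VBI_blend)) - 0.8
VBI_1 = ln(ln(10.7 + 0.8)) = 0.892959
VBI_2 = ln(ln(701 + 0.8)) = 1.88002
VBI_blend = 0.5 * 0.892959 + 0.5 * 1.88002 = 1.38649
visc_blend = exp(exp(1.38649)) - 0.8 = 53.84

53.84 cSt


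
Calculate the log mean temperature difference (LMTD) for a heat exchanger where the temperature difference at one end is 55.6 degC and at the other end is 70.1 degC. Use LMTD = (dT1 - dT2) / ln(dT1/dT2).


LMTD = (dT1 - dT2) / ln(dT1/dT2)
= (55.6 - 70.1) / ln(55.6 / 70.1) = -14.5 / -0.23174 = 62.57

62.57 degC


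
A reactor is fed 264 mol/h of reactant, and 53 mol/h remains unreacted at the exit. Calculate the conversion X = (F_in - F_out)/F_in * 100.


X = (F_in - F_out) / F_in * 100
Moles reacted = 264 - 53 = 211
X = 211 / 264 * 100
= 0.7992 * 100
= 79.92 %

79.92 %


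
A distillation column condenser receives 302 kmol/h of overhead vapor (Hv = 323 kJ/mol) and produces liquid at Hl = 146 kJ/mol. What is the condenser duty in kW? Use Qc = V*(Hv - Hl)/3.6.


Qc = 302 * (323 - 146) / 3.6 = 302 * 177 / 3.6 = 14850

14850 kW


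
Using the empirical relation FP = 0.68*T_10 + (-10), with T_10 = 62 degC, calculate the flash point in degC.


FP = 0.68 * 62 + (-10) = 32.16

32.16 degC


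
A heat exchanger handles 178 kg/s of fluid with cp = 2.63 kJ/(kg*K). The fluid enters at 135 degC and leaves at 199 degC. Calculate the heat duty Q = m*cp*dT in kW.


Q = m_dot * cp * delta_T
delta_T = 199 - 135 = 64 K
Q = 178 * 2.63 * 64
= 468.14 * 64
= 29960.96 kW

29960.96 kW


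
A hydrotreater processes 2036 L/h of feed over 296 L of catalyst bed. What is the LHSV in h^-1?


LHSV = volumetric feed rate / catalyst volume
= 2036 L/h / 296 L
= 6.878 h^-1

6.878 h^-1


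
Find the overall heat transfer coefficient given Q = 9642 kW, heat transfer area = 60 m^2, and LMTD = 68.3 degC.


From Q = U*A*LMTD, U = Q / (A * LMTD)
U = 9642 / (60 * 68.3) = 9642 / 4098 = 2.353

2.353 kW/(m^2*K)


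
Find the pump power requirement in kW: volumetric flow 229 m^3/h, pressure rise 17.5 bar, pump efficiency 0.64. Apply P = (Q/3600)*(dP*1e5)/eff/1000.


Q = 229 / 3600 = 0.0636111 m^3/s
P = 0.0636111 * (17.5 * 1e5) / 0.64 / 1000 = 173.9

173.9 kW


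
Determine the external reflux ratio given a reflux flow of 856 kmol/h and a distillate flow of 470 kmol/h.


Reflux ratio definition: R = L / D (liquid returned / distillate withdrawn)
L = 856 kmol/h, D = 470 kmol/h
R = 856 / 470 = 1.821

1.821


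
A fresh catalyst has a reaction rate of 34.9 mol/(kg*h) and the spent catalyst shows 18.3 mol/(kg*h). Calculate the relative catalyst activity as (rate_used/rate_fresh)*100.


Activity (%) = (rate_used / rate_fresh) * 100
rate_used = 18.3, rate_fresh = 34.9
= (18.3 / 34.9) * 100
= 0.5244 * 100 = 52.44

52.44 %


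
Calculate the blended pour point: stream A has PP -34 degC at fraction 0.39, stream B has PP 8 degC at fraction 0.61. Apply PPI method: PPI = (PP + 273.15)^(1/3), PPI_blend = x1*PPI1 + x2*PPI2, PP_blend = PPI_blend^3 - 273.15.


PPI_1 = (-34 + 273.15)^(1/3) = 6.20712
PPI_2 = (8 + 273.15)^(1/3) = 6.551077
PPI_blend = 0.39 * 6.20712 + 0.61 * 6.551077 = 6.416934
PP_blend = 6.416934^3 - 273.15 = 264.2304 - 273.15 = -8.92

-8.92 degC


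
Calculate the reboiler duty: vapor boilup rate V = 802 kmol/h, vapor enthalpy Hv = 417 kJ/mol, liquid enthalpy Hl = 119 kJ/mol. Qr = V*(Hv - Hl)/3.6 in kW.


Qr = 802 * (417 - 119) / 3.6 = 802 * 298 / 3.6 = 66390

66390 kW


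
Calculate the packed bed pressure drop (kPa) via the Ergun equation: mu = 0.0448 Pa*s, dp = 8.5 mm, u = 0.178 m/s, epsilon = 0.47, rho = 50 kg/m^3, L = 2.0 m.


dp = 8.5 mm = 0.0085 m
Viscous term = 150*0.0448*0.178*(1-0.47)^2 / (0.0085^2*0.47^3) = 44792.9
Inertial term = 1.75*50*0.178^2*(1-0.47) / (0.0085*0.47^3) = 1664.99
dP/L = 44792.9 + 1664.99 = 46457.9 Pa/m
dP = 46457.9 * 2.0 / 1000 = 92.92 kPa

92.92 kPa


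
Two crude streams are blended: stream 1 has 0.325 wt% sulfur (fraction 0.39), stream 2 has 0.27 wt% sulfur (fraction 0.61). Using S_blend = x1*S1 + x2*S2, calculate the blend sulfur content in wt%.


Linear sulfur blending: S_blend = x1*S1 + x2*S2
Contribution 1: 0.39 * 0.325 = 0.12675 wt%
Contribution 2: 0.61 * 0.27 = 0.1647 wt%
S_blend = 0.12675 + 0.1647 = 0.29145

0.29145 wt%


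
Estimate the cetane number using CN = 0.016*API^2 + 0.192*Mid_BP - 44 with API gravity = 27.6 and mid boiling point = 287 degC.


CN = 0.016 * 27.6^2 + 0.192 * 287 - 44
CN = 12.18816 + 55.104 - 44 = 23.29216

23.29216


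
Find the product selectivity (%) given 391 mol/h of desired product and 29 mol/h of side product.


Selectivity = desired / (desired + undesired) * 100
Total products = 391 + 29 = 420 mol/h
S = 391 / 420 * 100
= 0.9310 * 100
= 93.10 %

93.10 %


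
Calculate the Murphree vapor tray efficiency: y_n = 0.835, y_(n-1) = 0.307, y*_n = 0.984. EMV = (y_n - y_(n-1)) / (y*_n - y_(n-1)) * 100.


Murphree vapor efficiency: EMV = (y_n - y_(n-1)) / (y*_n - y_(n-1)) * 100
EMV = (0.835 - 0.307) / (0.984 - 0.307) * 100 = 0.528 / 0.677 * 100 = 77.99

77.99 %


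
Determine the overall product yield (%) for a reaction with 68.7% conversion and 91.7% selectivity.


Overall yield = conversion (%) * selectivity (%) / 100
Conversion = 68.7%, Selectivity = 91.7%
Y = 68.7 * 91.7 / 100
= 62.9979 %

62.9979 %


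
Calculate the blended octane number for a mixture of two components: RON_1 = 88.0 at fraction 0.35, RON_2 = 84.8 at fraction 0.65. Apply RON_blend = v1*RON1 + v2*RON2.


Linear blending: RON_blend = sum(vi * RONi)
Contribution 1: 0.35 * 88.0 = 30.8
Contribution 2: 0.65 * 84.8 = 55.12
RON_blend = 30.8 + 55.12 = 85.92

85.92


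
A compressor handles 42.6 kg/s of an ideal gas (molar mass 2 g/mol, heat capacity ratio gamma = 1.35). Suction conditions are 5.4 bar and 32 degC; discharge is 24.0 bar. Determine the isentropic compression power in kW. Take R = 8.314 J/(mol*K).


Isentropic work: W = m*(gamma/(gamma-1))*(R*T1/MW)*((P2/P1)^((gamma-1)/gamma) - 1)
T1 = 32 + 273.15 = 305.15 K
Pressure ratio = 24.0 / 5.4 = 4.44444
Exponent = (1.35 - 1)/1.35 = 0.259259
(P2/P1)^exp - 1 = 4.44444^0.259259 - 1 = 0.472151
W = 42.6 * 1.35 / 0.35 * 8.314 * 305.15 / 2 * 0.472151 = 98410

98410 kW


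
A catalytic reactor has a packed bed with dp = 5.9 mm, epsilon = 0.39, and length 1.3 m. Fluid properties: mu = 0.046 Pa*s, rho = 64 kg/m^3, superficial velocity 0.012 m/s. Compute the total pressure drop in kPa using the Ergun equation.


dp = 5.9 mm = 0.0059 m
Viscous term = 150*0.046*0.012*(1-0.39)^2 / (0.0059^2*0.39^3) = 14920.8
Inertial term = 1.75*64*0.012^2*(1-0.39) / (0.0059*0.39^3) = 28.1102
dP/L = 14920.8 + 28.1102 = 14948.9 Pa/m
dP = 14948.9 * 1.3 / 1000 = 19.43 kPa

19.43 kPa


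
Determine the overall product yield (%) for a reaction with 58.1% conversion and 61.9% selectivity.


Overall yield = conversion (%) * selectivity (%) / 100
Conversion = 58.1%, Selectivity = 61.9%
Y = 58.1 * 61.9 / 100
= 35.9639 %

35.9639 %


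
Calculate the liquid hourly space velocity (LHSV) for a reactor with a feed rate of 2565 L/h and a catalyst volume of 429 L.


LHSV = volumetric feed rate / catalyst volume
= 2565 L/h / 429 L
= 5.979 h^-1

5.979 h^-1


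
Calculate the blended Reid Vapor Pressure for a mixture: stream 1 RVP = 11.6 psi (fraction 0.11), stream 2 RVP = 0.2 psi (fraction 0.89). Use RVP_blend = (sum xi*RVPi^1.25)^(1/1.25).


Chevron index: RVP_blend = (sum xi*RVPi^1.25)^(1/1.25)
RVP^1.25 terms: 0.11 * 11.6^1.25 + 0.89 * 0.2^1.25 = 2.4739
RVP_blend = 2.4739^(1/1.25) = 2.064

2.064 psi


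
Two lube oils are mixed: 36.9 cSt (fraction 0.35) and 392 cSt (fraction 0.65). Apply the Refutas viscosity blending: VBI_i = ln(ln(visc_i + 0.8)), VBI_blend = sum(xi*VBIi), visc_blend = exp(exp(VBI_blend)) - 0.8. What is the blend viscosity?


Refutas method: VBN_i = 14.534*ln(ln(visc_i + 0.8)) + 10.975, blended linearly by mass fraction; since VBN is linear in VBI_i = ln(ln(visc_i + 0.8)) and the fractions sum to 1, blend VBI directly: visc = exp(exp(VBI_blend)) - 0.8
VBI_1 = ln(ln(36.9 + 0.8)) = 1.28914
VBI_2 = ln(ln(392 + 0.8)) = 1.7873
VBI_blend = 0.35 * 1.28914 + 0.65 * 1.7873 = 1.61294
visc_blend = exp(exp(1.61294)) - 0.8 = 150.2

150.2 cSt


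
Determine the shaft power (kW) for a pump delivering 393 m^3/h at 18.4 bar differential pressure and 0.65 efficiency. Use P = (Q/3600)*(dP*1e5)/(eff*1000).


Q = 393 / 3600 = 0.109167 m^3/s
P = 0.109167 * (18.4 * 1e5) / 0.65 / 1000 = 309.0

309.0 kW


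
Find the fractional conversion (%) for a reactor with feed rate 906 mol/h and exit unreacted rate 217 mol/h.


X = (F_in - F_out) / F_in * 100
Moles reacted = 906 - 217 = 689
X = 689 / 906 * 100
= 0.7605 * 100
= 76.05 %

76.05 %


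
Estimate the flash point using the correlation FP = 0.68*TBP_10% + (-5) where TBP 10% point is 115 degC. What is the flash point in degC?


FP = 0.68 * 115 + (-5) = 73.2

73.2 degC


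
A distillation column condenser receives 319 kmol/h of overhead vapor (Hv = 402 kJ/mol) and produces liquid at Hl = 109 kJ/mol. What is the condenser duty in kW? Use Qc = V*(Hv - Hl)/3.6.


Qc = 319 * (402 - 109) / 3.6 = 319 * 293 / 3.6 = 25960

25960 kW


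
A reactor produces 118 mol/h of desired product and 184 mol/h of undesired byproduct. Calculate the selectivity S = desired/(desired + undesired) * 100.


Selectivity = desired / (desired + undesired) * 100
Total products = 118 + 184 = 302 mol/h
S = 118 / 302 * 100
= 0.3907 * 100
= 39.07 %

39.07 %


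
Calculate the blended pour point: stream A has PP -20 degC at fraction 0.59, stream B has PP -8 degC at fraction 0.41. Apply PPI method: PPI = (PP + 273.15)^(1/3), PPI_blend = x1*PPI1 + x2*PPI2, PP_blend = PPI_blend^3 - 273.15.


PPI_1 = (-20 + 273.15)^(1/3) = 6.325953
PPI_2 = (-8 + 273.15)^(1/3) = 6.42437
PPI_blend = 0.59 * 6.325953 + 0.41 * 6.42437 = 6.366304
PP_blend = 6.366304^3 - 273.15 = 258.0252 - 273.15 = -15.12

-15.12 degC


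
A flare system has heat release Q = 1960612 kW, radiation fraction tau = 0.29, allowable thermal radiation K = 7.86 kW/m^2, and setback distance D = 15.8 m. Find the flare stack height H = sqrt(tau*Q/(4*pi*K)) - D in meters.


tau*Q/(4*pi*K) = 0.29 * 1960612 / (4 * pi * 7.86) = 5756.48
sqrt(5756.48) = 75.8715
H = 75.8715 - 15.8 = 60.07

60.07 m


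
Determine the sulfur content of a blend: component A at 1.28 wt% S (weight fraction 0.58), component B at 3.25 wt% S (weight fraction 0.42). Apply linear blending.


Linear sulfur blending: S_blend = x1*S1 + x2*S2
Contribution 1: 0.58 * 1.28 = 0.7424 wt%
Contribution 2: 0.42 * 3.25 = 1.365 wt%
S_blend = 0.7424 + 1.365 = 2.1074

2.1074 wt%


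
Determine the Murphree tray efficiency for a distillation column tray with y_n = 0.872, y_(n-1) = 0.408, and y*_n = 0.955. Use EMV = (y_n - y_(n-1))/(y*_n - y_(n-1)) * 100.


Murphree vapor efficiency: EMV = (y_n - y_(n-1)) / (y*_n - y_(n-1)) * 100
EMV = (0.872 - 0.408) / (0.955 - 0.408) * 100 = 0.464 / 0.547 * 100 = 84.83

84.83 %


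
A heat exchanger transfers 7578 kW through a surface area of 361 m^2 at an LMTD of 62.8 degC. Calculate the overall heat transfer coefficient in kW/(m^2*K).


From Q = U*A*LMTD, U = Q / (A * LMTD)
U = 7578 / (361 * 62.8) = 7578 / 22670.8 = 0.3343

0.3343 kW/(m^2*K)


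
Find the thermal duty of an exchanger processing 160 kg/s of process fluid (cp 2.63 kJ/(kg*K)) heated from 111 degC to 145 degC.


Q = m_dot * cp * delta_T
delta_T = 145 - 111 = 34 K
Q = 160 * 2.63 * 34
= 420.8 * 34
= 14307.2 kW

14307.2 kW


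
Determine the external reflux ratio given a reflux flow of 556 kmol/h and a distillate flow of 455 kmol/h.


Reflux ratio definition: R = L / D (liquid returned / distillate withdrawn)
L = 556 kmol/h, D = 455 kmol/h
R = 556 / 455 = 1.222

1.222


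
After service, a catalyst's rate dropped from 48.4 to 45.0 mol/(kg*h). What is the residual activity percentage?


Activity (%) = (rate_used / rate_fresh) * 100
rate_used = 45.0, rate_fresh = 48.4
= (45.0 / 48.4) * 100
= 0.9298 * 100 = 92.98

92.98 %


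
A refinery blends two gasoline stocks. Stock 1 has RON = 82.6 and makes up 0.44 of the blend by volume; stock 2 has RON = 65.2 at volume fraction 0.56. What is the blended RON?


Linear blending: RON_blend = sum(vi * RONi)
Contribution 1: 0.44 * 82.6 = 36.344
Contribution 2: 0.56 * 65.2 = 36.512
RON_blend = 36.344 + 36.512 = 72.856

72.856


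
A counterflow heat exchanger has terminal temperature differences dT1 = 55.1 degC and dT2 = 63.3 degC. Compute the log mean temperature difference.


LMTD = (dT1 - dT2) / ln(dT1/dT2)
= (55.1 - 63.3) / ln(55.1 / 63.3) = -8.2 / -0.138736 = 59.11

59.11 degC


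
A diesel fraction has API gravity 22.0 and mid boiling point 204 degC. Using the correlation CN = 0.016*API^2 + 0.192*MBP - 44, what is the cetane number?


CN = 0.016 * 22.0^2 + 0.192 * 204 - 44
CN = 7.744 + 39.168 - 44 = 2.912

2.912


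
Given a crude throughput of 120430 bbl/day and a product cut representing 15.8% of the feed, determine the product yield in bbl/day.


Crude throughput = 120430 bbl/day
Fraction yield = 15.8%
yield = throughput * fraction / 100
yield = 120430 * 15.8 / 100 = 19027.94

19027.94 bbl/day


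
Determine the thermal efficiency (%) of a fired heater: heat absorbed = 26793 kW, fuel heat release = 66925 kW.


Furnace efficiency = Q_absorbed / Q_fuel * 100
= 26793 / 66925 * 100 = 40.03

40.03 %


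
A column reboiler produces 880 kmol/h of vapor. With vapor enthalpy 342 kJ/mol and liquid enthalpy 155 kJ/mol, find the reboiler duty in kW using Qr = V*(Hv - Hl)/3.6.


Qr = 880 * (342 - 155) / 3.6 = 880 * 187 / 3.6 = 45710

45710 kW


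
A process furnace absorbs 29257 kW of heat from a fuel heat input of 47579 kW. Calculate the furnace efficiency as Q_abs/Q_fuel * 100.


Furnace efficiency = Q_absorbed / Q_fuel * 100
= 29257 / 47579 * 100 = 61.49

61.49 %


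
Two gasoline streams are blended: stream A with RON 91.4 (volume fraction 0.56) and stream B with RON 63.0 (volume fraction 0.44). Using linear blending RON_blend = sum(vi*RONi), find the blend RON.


Linear blending: RON_blend = sum(vi * RONi)
Contribution 1: 0.56 * 91.4 = 51.184
Contribution 2: 0.44 * 63.0 = 27.72
RON_blend = 51.184 + 27.72 = 78.904

78.904


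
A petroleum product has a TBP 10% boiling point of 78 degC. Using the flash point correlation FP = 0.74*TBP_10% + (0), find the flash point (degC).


FP = 0.74 * 78 + (0) = 57.72

57.72 degC


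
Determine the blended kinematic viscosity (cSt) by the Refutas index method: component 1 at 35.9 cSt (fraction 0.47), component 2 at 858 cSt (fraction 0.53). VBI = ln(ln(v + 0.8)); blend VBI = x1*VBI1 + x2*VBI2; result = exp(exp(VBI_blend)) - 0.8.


Refutas method: VBN_i = 14.534*ln(ln(visc_i + 0.8)) + 10.975, blended linearly by mass fraction; since VBN is linear in VBI_i = ln(ln(visc_i + 0.8)) and the fractions sum to 1, blend VBI directly: visc = exp(exp(VBI_blend)) - 0.8
VBI_1 = ln(ln(35.9 + 0.8)) = 1.2817
VBI_2 = ln(ln(858 + 0.8)) = 1.91036
VBI_blend = 0.47 * 1.2817 + 0.53 * 1.91036 = 1.61489
visc_blend = exp(exp(1.61489)) - 0.8 = 151.7

151.7 cSt


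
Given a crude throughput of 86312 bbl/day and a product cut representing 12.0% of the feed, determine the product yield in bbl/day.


Crude throughput = 86312 bbl/day
Fraction yield = 12.0%
yield = throughput * fraction / 100
yield = 86312 * 12.0 / 100 = 10357.44

10357.44 bbl/day


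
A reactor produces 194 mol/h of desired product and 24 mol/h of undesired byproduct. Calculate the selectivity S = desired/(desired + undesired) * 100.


Selectivity = desired / (desired + undesired) * 100
Total products = 194 + 24 = 218 mol/h
S = 194 / 218 * 100
= 0.8899 * 100
= 88.99 %

88.99 %


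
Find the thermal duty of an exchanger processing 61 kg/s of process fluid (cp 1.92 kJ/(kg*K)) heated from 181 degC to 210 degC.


Q = m_dot * cp * delta_T
delta_T = 210 - 181 = 29 K
Q = 61 * 1.92 * 29
= 117.12 * 29
= 3396.48 kW

3396.48 kW


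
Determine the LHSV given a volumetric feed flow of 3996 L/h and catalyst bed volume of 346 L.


LHSV = volumetric feed rate / catalyst volume
= 3996 L/h / 346 L
= 11.55 h^-1

11.55 h^-1


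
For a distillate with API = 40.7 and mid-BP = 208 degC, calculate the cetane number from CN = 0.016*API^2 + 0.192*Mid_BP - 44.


CN = 0.016 * 40.7^2 + 0.192 * 208 - 44
CN = 26.50384 + 39.936 - 44 = 22.43984

22.43984


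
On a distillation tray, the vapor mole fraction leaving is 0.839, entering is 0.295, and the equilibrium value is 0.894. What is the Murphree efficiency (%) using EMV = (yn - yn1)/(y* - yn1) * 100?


Murphree vapor efficiency: EMV = (y_n - y_(n-1)) / (y*_n - y_(n-1)) * 100
EMV = (0.839 - 0.295) / (0.894 - 0.295) * 100 = 0.544 / 0.599 * 100 = 90.82

90.82 %


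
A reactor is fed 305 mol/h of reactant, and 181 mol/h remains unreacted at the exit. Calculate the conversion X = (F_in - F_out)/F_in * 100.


X = (F_in - F_out) / F_in * 100
Moles reacted = 305 - 181 = 124
X = 124 / 305 * 100
= 0.4066 * 100
= 40.66 %

40.66 %


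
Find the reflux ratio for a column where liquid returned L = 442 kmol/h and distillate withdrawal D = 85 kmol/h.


Reflux ratio definition: R = L / D (liquid returned / distillate withdrawn)
L = 442 kmol/h, D = 85 kmol/h
R = 442 / 85 = 5.200

5.200


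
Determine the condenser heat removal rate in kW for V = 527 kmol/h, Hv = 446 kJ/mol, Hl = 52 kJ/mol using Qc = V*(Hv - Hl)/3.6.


Qc = 527 * (446 - 52) / 3.6 = 527 * 394 / 3.6 = 57680

57680 kW


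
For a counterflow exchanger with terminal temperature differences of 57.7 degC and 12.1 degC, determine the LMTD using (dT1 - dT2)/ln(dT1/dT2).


LMTD = (dT1 - dT2) / ln(dT1/dT2)
= (57.7 - 12.1) / ln(57.7 / 12.1) = 45.6 / 1.56205 = 29.19

29.19 degC


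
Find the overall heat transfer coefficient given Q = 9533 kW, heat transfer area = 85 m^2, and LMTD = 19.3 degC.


From Q = U*A*LMTD, U = Q / (A * LMTD)
U = 9533 / (85 * 19.3) = 9533 / 1640.5 = 5.811

5.811 kW/(m^2*K)


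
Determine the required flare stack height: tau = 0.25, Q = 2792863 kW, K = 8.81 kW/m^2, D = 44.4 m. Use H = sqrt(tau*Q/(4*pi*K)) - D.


tau*Q/(4*pi*K) = 0.25 * 2792863 / (4 * pi * 8.81) = 6306.72
sqrt(6306.72) = 79.4149
H = 79.4149 - 44.4 = 35.01

35.01 m


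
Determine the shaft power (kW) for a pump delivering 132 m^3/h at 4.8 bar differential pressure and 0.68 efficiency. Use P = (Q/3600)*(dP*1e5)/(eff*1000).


Q = 132 / 3600 = 0.0366667 m^3/s
P = 0.0366667 * (4.8 * 1e5) / 0.68 / 1000 = 25.88

25.88 kW


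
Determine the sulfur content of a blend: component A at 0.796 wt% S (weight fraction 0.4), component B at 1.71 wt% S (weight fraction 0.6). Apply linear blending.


Linear sulfur blending: S_blend = x1*S1 + x2*S2
Contribution 1: 0.4 * 0.796 = 0.3184 wt%
Contribution 2: 0.6 * 1.71 = 1.026 wt%
S_blend = 0.3184 + 1.026 = 1.3444

1.3444 wt%


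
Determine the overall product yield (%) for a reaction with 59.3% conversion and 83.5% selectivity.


Overall yield = conversion (%) * selectivity (%) / 100
Conversion = 59.3%, Selectivity = 83.5%
Y = 59.3 * 83.5 / 100
= 49.5155 %

49.5155 %


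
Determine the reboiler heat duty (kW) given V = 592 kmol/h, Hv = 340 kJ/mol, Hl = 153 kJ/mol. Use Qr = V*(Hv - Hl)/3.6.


Qr = 592 * (340 - 153) / 3.6 = 592 * 187 / 3.6 = 30750

30750 kW


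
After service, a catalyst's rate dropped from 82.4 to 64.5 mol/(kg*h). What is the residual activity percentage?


Activity (%) = (rate_used / rate_fresh) * 100
rate_used = 64.5, rate_fresh = 82.4
= (64.5 / 82.4) * 100
= 0.7828 * 100 = 78.28

78.28 %


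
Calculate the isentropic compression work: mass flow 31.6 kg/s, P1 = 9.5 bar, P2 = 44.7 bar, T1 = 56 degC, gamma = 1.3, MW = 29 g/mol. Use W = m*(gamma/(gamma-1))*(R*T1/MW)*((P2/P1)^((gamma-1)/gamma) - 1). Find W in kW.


Isentropic work: W = m*(gamma/(gamma-1))*(R*T1/MW)*((P2/P1)^((gamma-1)/gamma) - 1)
T1 = 56 + 273.15 = 329.15 K
Pressure ratio = 44.7 / 9.5 = 4.70526
Exponent = (1.3 - 1)/1.3 = 0.230769
(P2/P1)^exp - 1 = 4.70526^0.230769 - 1 = 0.42959
W = 31.6 * 1.3 / 0.3 * 8.314 * 329.15 / 29 * 0.42959 = 5551

5551 kW


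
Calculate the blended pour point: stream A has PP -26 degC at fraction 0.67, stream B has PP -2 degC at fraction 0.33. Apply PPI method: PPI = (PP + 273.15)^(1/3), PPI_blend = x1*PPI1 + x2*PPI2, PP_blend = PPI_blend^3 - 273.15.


PPI_1 = (-26 + 273.15)^(1/3) = 6.275575
PPI_2 = (-2 + 273.15)^(1/3) = 6.472467
PPI_blend = 0.67 * 6.275575 + 0.33 * 6.472467 = 6.340549
PP_blend = 6.340549^3 - 273.15 = 254.9063 - 273.15 = -18.24

-18.24 degC


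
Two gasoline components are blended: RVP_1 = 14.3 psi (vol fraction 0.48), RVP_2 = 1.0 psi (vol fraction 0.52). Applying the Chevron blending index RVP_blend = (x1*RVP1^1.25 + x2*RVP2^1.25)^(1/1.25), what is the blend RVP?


Chevron index: RVP_blend = (sum xi*RVPi^1.25)^(1/1.25)
RVP^1.25 terms: 0.48 * 14.3^1.25 + 0.52 * 1.0^1.25 = 13.8678
RVP_blend = 13.8678^(1/1.25) = 8.196

8.196 psi


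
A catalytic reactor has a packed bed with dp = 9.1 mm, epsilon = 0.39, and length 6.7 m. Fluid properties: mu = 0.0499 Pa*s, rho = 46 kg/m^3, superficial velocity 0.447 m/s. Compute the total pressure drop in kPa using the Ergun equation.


dp = 9.1 mm = 0.0091 m
Viscous term = 150*0.0499*0.447*(1-0.39)^2 / (0.0091^2*0.39^3) = 253444
Inertial term = 1.75*46*0.447^2*(1-0.39) / (0.0091*0.39^3) = 18176.3
dP/L = 253444 + 18176.3 = 271620 Pa/m
dP = 271620 * 6.7 / 1000 = 1820 kPa

1820 kPa


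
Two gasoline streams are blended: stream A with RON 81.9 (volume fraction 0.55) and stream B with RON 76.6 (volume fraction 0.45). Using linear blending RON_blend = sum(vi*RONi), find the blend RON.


Linear blending: RON_blend = sum(vi * RONi)
Contribution 1: 0.55 * 81.9 = 45.045
Contribution 2: 0.45 * 76.6 = 34.47
RON_blend = 45.045 + 34.47 = 79.515

79.515


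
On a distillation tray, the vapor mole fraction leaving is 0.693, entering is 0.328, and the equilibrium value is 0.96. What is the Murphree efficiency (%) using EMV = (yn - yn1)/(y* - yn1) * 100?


Murphree vapor efficiency: EMV = (y_n - y_(n-1)) / (y*_n - y_(n-1)) * 100
EMV = (0.693 - 0.328) / (0.96 - 0.328) * 100 = 0.365 / 0.632 * 100 = 57.75

57.75 %


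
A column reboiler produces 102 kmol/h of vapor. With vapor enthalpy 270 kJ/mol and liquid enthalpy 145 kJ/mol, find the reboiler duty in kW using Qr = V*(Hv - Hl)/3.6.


Qr = 102 * (270 - 145) / 3.6 = 102 * 125 / 3.6 = 3542

3542 kW


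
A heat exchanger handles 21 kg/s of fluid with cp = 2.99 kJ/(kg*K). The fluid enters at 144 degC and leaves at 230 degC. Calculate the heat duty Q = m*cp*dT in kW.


Q = m_dot * cp * delta_T
delta_T = 230 - 144 = 86 K
Q = 21 * 2.99 * 86
= 62.79 * 86
= 5399.94 kW

5399.94 kW


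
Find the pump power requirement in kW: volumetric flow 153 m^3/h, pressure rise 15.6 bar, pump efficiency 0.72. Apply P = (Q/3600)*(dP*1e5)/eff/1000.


Q = 153 / 3600 = 0.0425 m^3/s
P = 0.0425 * (15.6 * 1e5) / 0.72 / 1000 = 92.08

92.08 kW


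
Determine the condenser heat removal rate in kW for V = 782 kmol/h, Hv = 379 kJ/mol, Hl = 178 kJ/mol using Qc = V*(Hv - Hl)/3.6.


Qc = 782 * (379 - 178) / 3.6 = 782 * 201 / 3.6 = 43660

43660 kW


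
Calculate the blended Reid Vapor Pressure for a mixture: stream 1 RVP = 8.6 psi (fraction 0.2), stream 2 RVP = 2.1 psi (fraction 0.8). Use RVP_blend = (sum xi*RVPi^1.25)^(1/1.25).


Chevron index: RVP_blend = (sum xi*RVPi^1.25)^(1/1.25)
RVP^1.25 terms: 0.2 * 8.6^1.25 + 0.8 * 2.1^1.25 = 4.96785
RVP_blend = 4.96785^(1/1.25) = 3.605

3.605 psi


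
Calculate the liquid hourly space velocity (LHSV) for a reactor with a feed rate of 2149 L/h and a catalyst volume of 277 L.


LHSV = volumetric feed rate / catalyst volume
= 2149 L/h / 277 L
= 7.758 h^-1

7.758 h^-1


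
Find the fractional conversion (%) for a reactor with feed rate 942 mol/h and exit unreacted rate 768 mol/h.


X = (F_in - F_out) / F_in * 100
Moles reacted = 942 - 768 = 174
X = 174 / 942 * 100
= 0.1847 * 100
= 18.47 %

18.47 %


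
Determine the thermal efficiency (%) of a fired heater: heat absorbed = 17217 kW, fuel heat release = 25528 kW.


Furnace efficiency = Q_absorbed / Q_fuel * 100
= 17217 / 25528 * 100 = 67.44

67.44 %


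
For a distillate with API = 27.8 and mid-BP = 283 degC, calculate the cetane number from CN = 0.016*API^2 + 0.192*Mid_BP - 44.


CN = 0.016 * 27.8^2 + 0.192 * 283 - 44
CN = 12.36544 + 54.336 - 44 = 22.70144

22.70144


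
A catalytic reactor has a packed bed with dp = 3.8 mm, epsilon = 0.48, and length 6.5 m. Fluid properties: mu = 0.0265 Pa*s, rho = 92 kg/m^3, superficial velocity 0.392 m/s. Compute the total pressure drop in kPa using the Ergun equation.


dp = 3.8 mm = 0.0038 m
Viscous term = 150*0.0265*0.392*(1-0.48)^2 / (0.0038^2*0.48^3) = 263839
Inertial term = 1.75*92*0.392^2*(1-0.48) / (0.0038*0.48^3) = 30612.2
dP/L = 263839 + 30612.2 = 294451 Pa/m
dP = 294451 * 6.5 / 1000 = 1914 kPa

1914 kPa


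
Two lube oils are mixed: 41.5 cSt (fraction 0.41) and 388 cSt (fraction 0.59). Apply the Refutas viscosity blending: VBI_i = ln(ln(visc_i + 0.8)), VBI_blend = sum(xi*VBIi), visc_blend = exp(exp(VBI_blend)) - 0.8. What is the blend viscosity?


Refutas method: VBN_i = 14.534*ln(ln(visc_i + 0.8)) + 10.975, blended linearly by mass fraction; since VBN is linear in VBI_i = ln(ln(visc_i + 0.8)) and the fractions sum to 1, blend VBI directly: visc = exp(exp(VBI_blend)) - 0.8
VBI_1 = ln(ln(41.5 + 0.8)) = 1.32036
VBI_2 = ln(ln(388 + 0.8)) = 1.78558
VBI_blend = 0.41 * 1.32036 + 0.59 * 1.78558 = 1.59484
visc_blend = exp(exp(1.59484)) - 0.8 = 137.2

137.2 cSt


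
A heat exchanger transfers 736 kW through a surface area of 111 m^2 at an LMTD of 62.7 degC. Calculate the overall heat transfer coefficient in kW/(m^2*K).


From Q = U*A*LMTD, U = Q / (A * LMTD)
U = 736 / (111 * 62.7) = 736 / 6959.7 = 0.1058

0.1058 kW/(m^2*K)


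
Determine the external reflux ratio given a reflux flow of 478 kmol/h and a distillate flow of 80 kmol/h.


Reflux ratio definition: R = L / D (liquid returned / distillate withdrawn)
L = 478 kmol/h, D = 80 kmol/h
R = 478 / 80 = 5.975

5.975


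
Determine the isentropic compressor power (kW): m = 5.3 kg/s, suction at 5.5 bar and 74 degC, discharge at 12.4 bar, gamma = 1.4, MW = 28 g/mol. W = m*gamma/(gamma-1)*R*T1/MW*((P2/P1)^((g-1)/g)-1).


Isentropic work: W = m*(gamma/(gamma-1))*(R*T1/MW)*((P2/P1)^((gamma-1)/gamma) - 1)
T1 = 74 + 273.15 = 347.15 K
Pressure ratio = 12.4 / 5.5 = 2.25455
Exponent = (1.4 - 1)/1.4 = 0.285714
(P2/P1)^exp - 1 = 2.25455^0.285714 - 1 = 0.261462
W = 5.3 * 1.4 / 0.4 * 8.314 * 347.15 / 28 * 0.261462 = 499.9

499.9 kW


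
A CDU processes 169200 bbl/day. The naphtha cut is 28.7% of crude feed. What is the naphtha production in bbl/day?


Crude throughput = 169200 bbl/day
Fraction yield = 28.7%
yield = throughput * fraction / 100
yield = 169200 * 28.7 / 100 = 48560.4

48560.4 bbl/day


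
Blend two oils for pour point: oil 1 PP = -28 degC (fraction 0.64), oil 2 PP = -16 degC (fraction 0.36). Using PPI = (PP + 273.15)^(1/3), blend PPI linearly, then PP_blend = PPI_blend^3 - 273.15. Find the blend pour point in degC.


PPI_1 = (-28 + 273.15)^(1/3) = 6.258601
PPI_2 = (-16 + 273.15)^(1/3) = 6.359098
PPI_blend = 0.64 * 6.258601 + 0.36 * 6.359098 = 6.29478
PP_blend = 6.29478^3 - 273.15 = 249.426 - 273.15 = -23.72

-23.72 degC


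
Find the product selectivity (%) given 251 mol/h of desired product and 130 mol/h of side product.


Selectivity = desired / (desired + undesired) * 100
Total products = 251 + 130 = 381 mol/h
S = 251 / 381 * 100
= 0.6588 * 100
= 65.88 %

65.88 %


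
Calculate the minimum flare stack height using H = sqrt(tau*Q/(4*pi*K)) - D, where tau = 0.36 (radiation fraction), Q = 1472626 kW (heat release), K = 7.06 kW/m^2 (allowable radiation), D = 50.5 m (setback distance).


tau*Q/(4*pi*K) = 0.36 * 1472626 / (4 * pi * 7.06) = 5975.58
sqrt(5975.58) = 77.3019
H = 77.3019 - 50.5 = 26.80

26.80 m


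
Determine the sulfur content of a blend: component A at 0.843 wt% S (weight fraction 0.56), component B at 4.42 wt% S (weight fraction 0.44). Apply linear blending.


Linear sulfur blending: S_blend = x1*S1 + x2*S2
Contribution 1: 0.56 * 0.843 = 0.47208 wt%
Contribution 2: 0.44 * 4.42 = 1.9448 wt%
S_blend = 0.47208 + 1.9448 = 2.41688

2.41688 wt%


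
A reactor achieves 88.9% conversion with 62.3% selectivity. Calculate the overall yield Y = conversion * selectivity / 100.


Overall yield = conversion (%) * selectivity (%) / 100
Conversion = 88.9%, Selectivity = 62.3%
Y = 88.9 * 62.3 / 100
= 55.3847 %

55.3847 %


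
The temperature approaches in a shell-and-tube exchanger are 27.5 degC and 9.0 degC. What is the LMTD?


LMTD = (dT1 - dT2) / ln(dT1/dT2)
= (27.5 - 9.0) / ln(27.5 / 9.0) = 18.5 / 1.11696 = 16.56

16.56 degC


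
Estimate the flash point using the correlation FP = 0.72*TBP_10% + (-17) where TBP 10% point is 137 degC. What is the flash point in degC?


FP = 0.72 * 137 + (-17) = 81.64

81.64 degC


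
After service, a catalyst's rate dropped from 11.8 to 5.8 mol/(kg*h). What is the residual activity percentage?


Activity (%) = (rate_used / rate_fresh) * 100
rate_used = 5.8, rate_fresh = 11.8
= (5.8 / 11.8) * 100
= 0.4915 * 100 = 49.15

49.15 %


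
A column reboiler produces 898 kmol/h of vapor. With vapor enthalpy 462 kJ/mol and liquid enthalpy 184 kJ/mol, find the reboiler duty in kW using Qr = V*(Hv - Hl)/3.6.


Qr = 898 * (462 - 184) / 3.6 = 898 * 278 / 3.6 = 69350

69350 kW


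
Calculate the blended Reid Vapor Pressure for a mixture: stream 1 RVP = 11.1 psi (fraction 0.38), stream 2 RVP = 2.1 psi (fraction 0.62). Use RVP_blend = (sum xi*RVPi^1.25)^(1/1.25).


Chevron index: RVP_blend = (sum xi*RVPi^1.25)^(1/1.25)
RVP^1.25 terms: 0.38 * 11.1^1.25 + 0.62 * 2.1^1.25 = 9.2664
RVP_blend = 9.2664^(1/1.25) = 5.936

5.936 psi


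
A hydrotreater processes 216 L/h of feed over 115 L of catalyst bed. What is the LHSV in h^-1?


LHSV = volumetric feed rate / catalyst volume
= 216 L/h / 115 L
= 1.878 h^-1

1.878 h^-1


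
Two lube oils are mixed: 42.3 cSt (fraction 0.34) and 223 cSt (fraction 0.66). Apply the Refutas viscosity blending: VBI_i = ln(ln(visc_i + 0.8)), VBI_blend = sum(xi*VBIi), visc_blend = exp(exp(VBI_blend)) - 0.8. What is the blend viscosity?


Refutas method: VBN_i = 14.534*ln(ln(visc_i + 0.8)) + 10.975, blended linearly by mass fraction; since VBN is linear in VBI_i = ln(ln(visc_i + 0.8)) and the fractions sum to 1, blend VBI directly: visc = exp(exp(VBI_blend)) - 0.8
VBI_1 = ln(ln(42.3 + 0.8)) = 1.32536
VBI_2 = ln(ln(223 + 0.8)) = 1.68839
VBI_blend = 0.34 * 1.32536 + 0.66 * 1.68839 = 1.56496
visc_blend = exp(exp(1.56496)) - 0.8 = 118.6

118.6 cSt
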